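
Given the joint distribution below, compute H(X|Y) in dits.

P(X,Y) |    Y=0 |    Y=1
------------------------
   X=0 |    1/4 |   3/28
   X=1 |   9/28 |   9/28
0.2747 dits

Using the chain rule: H(X|Y) = H(X,Y) - H(Y)

First, compute H(X,Y) = 0.5713 dits

Marginal P(Y) = (4/7, 3/7)
H(Y) = 0.2966 dits

H(X|Y) = H(X,Y) - H(Y) = 0.5713 - 0.2966 = 0.2747 dits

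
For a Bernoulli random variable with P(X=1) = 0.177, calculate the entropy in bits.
0.6735 bits

The binary entropy function is:
H(p) = -p log(p) - (1-p) log(1-p)

H(0.177) = -0.177 × log_2(0.177) - 0.823 × log_2(0.823)
H(0.177) = 0.6735 bits

Note: Binary entropy is maximized at p=0.5 (H=1 bit) and minimized at p=0 or p=1 (H=0).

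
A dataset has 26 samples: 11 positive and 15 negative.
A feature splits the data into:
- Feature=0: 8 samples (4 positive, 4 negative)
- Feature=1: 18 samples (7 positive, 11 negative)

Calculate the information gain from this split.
0.0077 bits

Information Gain = H(Y) - H(Y|Feature)

Before split:
P(positive) = 11/26 = 0.4231
H(Y) = 0.9829 bits

After split:
Feature=0: H = 1.0000 bits (weight = 8/26)
Feature=1: H = 0.9641 bits (weight = 18/26)
H(Y|Feature) = (8/26)×1.0000 + (18/26)×0.9641 = 0.9751 bits

Information Gain = 0.9829 - 0.9751 = 0.0077 bits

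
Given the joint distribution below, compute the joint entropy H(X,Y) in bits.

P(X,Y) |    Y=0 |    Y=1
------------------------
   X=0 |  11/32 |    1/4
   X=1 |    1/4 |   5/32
1.9480 bits

Joint entropy is H(X,Y) = -Σ_{x,y} p(x,y) log p(x,y).

Summing over all non-zero entries:
H(X,Y) = -[11/32·log_2(11/32) + 1/4·log_2(1/4) + 1/4·log_2(1/4) + 5/32·log_2(5/32)]
H(X,Y) = 1.9480 bits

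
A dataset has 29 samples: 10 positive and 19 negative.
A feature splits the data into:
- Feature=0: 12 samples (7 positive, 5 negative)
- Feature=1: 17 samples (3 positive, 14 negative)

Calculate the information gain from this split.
0.1298 bits

Information Gain = H(Y) - H(Y|Feature)

Before split:
P(positive) = 10/29 = 0.3448
H(Y) = 0.9294 bits

After split:
Feature=0: H = 0.9799 bits (weight = 12/29)
Feature=1: H = 0.6723 bits (weight = 17/29)
H(Y|Feature) = (12/29)×0.9799 + (17/29)×0.6723 = 0.7996 bits

Information Gain = 0.9294 - 0.7996 = 0.1298 bits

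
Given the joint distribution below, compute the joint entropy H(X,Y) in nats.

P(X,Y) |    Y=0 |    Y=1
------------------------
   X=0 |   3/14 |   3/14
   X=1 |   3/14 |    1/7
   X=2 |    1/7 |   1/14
1.7348 nats

Joint entropy is H(X,Y) = -Σ_{x,y} p(x,y) log p(x,y).

Summing over all non-zero entries:
H(X,Y) = -[3/14·log_e(3/14) + 3/14·log_e(3/14) + 3/14·log_e(3/14) + 1/7·log_e(1/7) + 1/7·log_e(1/7) + 1/14·log_e(1/14)]
H(X,Y) = 1.7348 nats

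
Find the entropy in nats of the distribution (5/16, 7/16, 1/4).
1.0717 nats

Shannon entropy is H(X) = -Σ p(x) log p(x).

For P = (5/16, 7/16, 1/4):
H = -5/16 × log_e(5/16) -7/16 × log_e(7/16) -1/4 × log_e(1/4)
H = 1.0717 nats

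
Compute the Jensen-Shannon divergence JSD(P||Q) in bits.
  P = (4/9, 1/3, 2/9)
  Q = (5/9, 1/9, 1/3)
0.0545 bits

Jensen-Shannon divergence is:
JSD(P||Q) = 0.5 × D_KL(P||M) + 0.5 × D_KL(Q||M)
where M = 0.5 × (P + Q) is the mixture distribution.

M = 0.5 × (4/9, 1/3, 2/9) + 0.5 × (5/9, 1/9, 1/3) = (1/2, 2/9, 5/18)

D_KL(P||M) = 0.0479 bits
D_KL(Q||M) = 0.0610 bits

JSD(P||Q) = 0.5 × 0.0479 + 0.5 × 0.0610 = 0.0545 bits

Unlike KL divergence, JSD is symmetric and bounded: 0 ≤ JSD ≤ log(2).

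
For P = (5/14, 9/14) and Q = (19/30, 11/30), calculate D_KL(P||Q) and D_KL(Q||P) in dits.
D_KL(P||Q) = 0.0679, D_KL(Q||P) = 0.0682

KL divergence is not symmetric: D_KL(P||Q) ≠ D_KL(Q||P) in general.

D_KL(P||Q) = 0.0679 dits
D_KL(Q||P) = 0.0682 dits

No, they are not equal!

This asymmetry is why KL divergence is not a true distance metric.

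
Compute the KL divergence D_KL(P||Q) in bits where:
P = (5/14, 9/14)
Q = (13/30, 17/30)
0.0174 bits

KL divergence: D_KL(P||Q) = Σ p(x) log(p(x)/q(x))

Computing term by term:
  x=0: 5/14 × log_2[(5/14)/(13/30)] = 5/14 × -0.2790 = -0.0996
  x=1: 9/14 × log_2[(9/14)/(17/30)] = 9/14 × 0.1820 = 0.1170

D_KL(P||Q) = 0.0174 bits

Note: KL divergence is always non-negative and equals 0 iff P = Q.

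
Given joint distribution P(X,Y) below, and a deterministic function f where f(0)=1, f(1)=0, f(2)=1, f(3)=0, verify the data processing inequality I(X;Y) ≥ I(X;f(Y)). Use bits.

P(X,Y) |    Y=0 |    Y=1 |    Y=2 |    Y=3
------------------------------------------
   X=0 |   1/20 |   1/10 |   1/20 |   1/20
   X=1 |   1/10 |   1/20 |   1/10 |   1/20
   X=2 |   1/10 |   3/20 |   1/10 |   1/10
I(X;Y) = 0.0408, I(X;f(Y)) = 0.0358, inequality holds: 0.0408 ≥ 0.0358

Data Processing Inequality: For any Markov chain X → Y → Z, we have I(X;Y) ≥ I(X;Z).

Here Z = f(Y) is a deterministic function of Y, forming X → Y → Z.

Original I(X;Y) = 0.0408 bits

After applying f:
P(X,Z) where Z=f(Y):
- P(X,Z=0) = P(X,Y=1) + P(X,Y=3)
- P(X,Z=1) = P(X,Y=0) + P(X,Y=2)

I(X;Z) = I(X;f(Y)) = 0.0358 bits

Verification: 0.0408 ≥ 0.0358 ✓

Information cannot be created by processing; the function f can only lose information about X.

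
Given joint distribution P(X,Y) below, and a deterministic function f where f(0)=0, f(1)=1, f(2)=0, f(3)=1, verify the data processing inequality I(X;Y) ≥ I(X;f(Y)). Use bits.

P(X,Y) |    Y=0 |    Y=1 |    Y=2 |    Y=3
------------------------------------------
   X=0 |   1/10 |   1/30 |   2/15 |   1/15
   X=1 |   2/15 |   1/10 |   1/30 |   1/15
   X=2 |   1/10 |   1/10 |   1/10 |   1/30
I(X;Y) = 0.0948, I(X;f(Y)) = 0.0202, inequality holds: 0.0948 ≥ 0.0202

Data Processing Inequality: For any Markov chain X → Y → Z, we have I(X;Y) ≥ I(X;Z).

Here Z = f(Y) is a deterministic function of Y, forming X → Y → Z.

Original I(X;Y) = 0.0948 bits

After applying f:
P(X,Z) where Z=f(Y):
- P(X,Z=0) = P(X,Y=0) + P(X,Y=2)
- P(X,Z=1) = P(X,Y=1) + P(X,Y=3)

I(X;Z) = I(X;f(Y)) = 0.0202 bits

Verification: 0.0948 ≥ 0.0202 ✓

Information cannot be created by processing; the function f can only lose information about X.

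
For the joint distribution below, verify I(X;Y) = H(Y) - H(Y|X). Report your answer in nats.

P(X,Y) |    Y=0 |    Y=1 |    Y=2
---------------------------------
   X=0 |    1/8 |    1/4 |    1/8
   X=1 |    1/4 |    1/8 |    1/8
I(X;Y) = 0.0425 nats

Mutual information has multiple equivalent forms:
- I(X;Y) = H(X) - H(X|Y)
- I(X;Y) = H(Y) - H(Y|X)
- I(X;Y) = H(X) + H(Y) - H(X,Y)

Computing all quantities:
H(X) = 0.6931, H(Y) = 1.0822, H(X,Y) = 1.7329
H(X|Y) = 0.6507, H(Y|X) = 1.0397

Verification:
H(X) - H(X|Y) = 0.6931 - 0.6507 = 0.0425
H(Y) - H(Y|X) = 1.0822 - 1.0397 = 0.0425
H(X) + H(Y) - H(X,Y) = 0.6931 + 1.0822 - 1.7329 = 0.0425

All forms give I(X;Y) = 0.0425 nats. ✓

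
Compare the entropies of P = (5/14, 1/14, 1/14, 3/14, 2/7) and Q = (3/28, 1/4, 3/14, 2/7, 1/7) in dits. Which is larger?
Q

Computing entropies in dits:
H(P) = 0.6222
H(Q) = 0.6740

Distribution Q has higher entropy.

Intuition: The distribution closer to uniform (more spread out) has higher entropy.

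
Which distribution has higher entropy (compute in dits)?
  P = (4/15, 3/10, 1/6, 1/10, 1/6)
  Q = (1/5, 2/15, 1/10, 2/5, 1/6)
P

Computing entropies in dits:
H(P) = 0.6693
H(Q) = 0.6453

Distribution P has higher entropy.

Intuition: The distribution closer to uniform (more spread out) has higher entropy.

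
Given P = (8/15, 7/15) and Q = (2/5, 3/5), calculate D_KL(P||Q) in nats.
0.0362 nats

KL divergence: D_KL(P||Q) = Σ p(x) log(p(x)/q(x))

Computing term by term:
  x=0: 8/15 × log_e[(8/15)/(2/5)] = 8/15 × 0.2877 = 0.1534
  x=1: 7/15 × log_e[(7/15)/(3/5)] = 7/15 × -0.2513 = -0.1173

D_KL(P||Q) = 0.0362 nats

Note: KL divergence is always non-negative and equals 0 iff P = Q.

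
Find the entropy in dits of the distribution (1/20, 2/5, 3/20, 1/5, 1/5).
0.6274 dits

Shannon entropy is H(X) = -Σ p(x) log p(x).

For P = (1/20, 2/5, 3/20, 1/5, 1/5):
H = -1/20 × log_10(1/20) -2/5 × log_10(2/5) -3/20 × log_10(3/20) -1/5 × log_10(1/5) -1/5 × log_10(1/5)
H = 0.6274 dits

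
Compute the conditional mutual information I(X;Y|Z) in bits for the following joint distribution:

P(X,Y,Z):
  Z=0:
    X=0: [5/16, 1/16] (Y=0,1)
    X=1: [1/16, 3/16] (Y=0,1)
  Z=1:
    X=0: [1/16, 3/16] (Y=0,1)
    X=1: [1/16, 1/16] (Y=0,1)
0.1768 bits

Conditional mutual information: I(X;Y|Z) = H(X|Z) + H(Y|Z) - H(X,Y|Z)

H(Z) = 0.9544
H(X,Z) = 1.9056 → H(X|Z) = 0.9512
H(Y,Z) = 1.9056 → H(Y|Z) = 0.9512
H(X,Y,Z) = 2.6800 → H(X,Y|Z) = 1.7256

I(X;Y|Z) = 0.9512 + 0.9512 - 1.7256 = 0.1768 bits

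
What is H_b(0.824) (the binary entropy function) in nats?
0.4653 nats

The binary entropy function is:
H(p) = -p log(p) - (1-p) log(1-p)

H(0.824) = -0.824 × log_e(0.824) - 0.176 × log_e(0.176)
H(0.824) = 0.4653 nats

Note: Binary entropy is maximized at p=0.5 (H=1 bit) and minimized at p=0 or p=1 (H=0).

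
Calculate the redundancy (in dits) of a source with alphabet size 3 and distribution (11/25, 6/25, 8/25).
0.0131 dits

Redundancy measures how far a source is from maximum entropy:
R = H_max - H(X)

Maximum entropy for 3 symbols: H_max = log_10(3) = 0.4771 dits
Actual entropy: H(X) = 0.4640 dits
Redundancy: R = 0.4771 - 0.4640 = 0.0131 dits

This redundancy represents potential for compression: the source could be compressed by 0.0131 dits per symbol.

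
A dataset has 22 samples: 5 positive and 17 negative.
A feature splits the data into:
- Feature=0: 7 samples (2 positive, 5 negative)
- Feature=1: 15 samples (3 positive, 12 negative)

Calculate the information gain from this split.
0.0064 bits

Information Gain = H(Y) - H(Y|Feature)

Before split:
P(positive) = 5/22 = 0.2273
H(Y) = 0.7732 bits

After split:
Feature=0: H = 0.8631 bits (weight = 7/22)
Feature=1: H = 0.7219 bits (weight = 15/22)
H(Y|Feature) = (7/22)×0.8631 + (15/22)×0.7219 = 0.7669 bits

Information Gain = 0.7732 - 0.7669 = 0.0064 bits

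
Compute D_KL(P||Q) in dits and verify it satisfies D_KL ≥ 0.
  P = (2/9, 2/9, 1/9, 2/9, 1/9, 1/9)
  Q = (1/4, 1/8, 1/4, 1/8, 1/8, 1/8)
0.0492 dits

KL divergence satisfies the Gibbs inequality: D_KL(P||Q) ≥ 0 for all distributions P, Q.

D_KL(P||Q) = Σ p(x) log(p(x)/q(x))
Term by term:
  x=0: 2/9 × log_10[(2/9)/(1/4)] = -0.0114
  x=1: 2/9 × log_10[(2/9)/(1/8)] = 0.0555
  x=2: 1/9 × log_10[(1/9)/(1/4)] = -0.0391
  x=3: 2/9 × log_10[(2/9)/(1/8)] = 0.0555
  x=4: 1/9 × log_10[(1/9)/(1/8)] = -0.0057
  x=5: 1/9 × log_10[(1/9)/(1/8)] = -0.0057
D_KL(P||Q) = 0.0492 dits

D_KL(P||Q) = 0.0492 ≥ 0 ✓

This non-negativity is a fundamental property: relative entropy cannot be negative because it measures how different Q is from P.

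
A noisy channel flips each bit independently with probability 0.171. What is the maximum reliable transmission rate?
0.3400 bits

For a binary symmetric channel (BSC) with error probability p:
Capacity C = 1 - H(p) bits per symbol

where H(p) = -p log₂(p) - (1-p) log₂(1-p) is the binary entropy function.

H(0.171) = 0.6600 bits
C = 1 - 0.6600 = 0.3400 bits per symbol

This means we can reliably transmit up to 0.3400 bits of information per channel use.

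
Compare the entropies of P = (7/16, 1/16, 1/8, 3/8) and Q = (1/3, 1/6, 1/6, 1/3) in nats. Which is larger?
Q

Computing entropies in nats:
H(P) = 1.1627
H(Q) = 1.3297

Distribution Q has higher entropy.

Intuition: The distribution closer to uniform (more spread out) has higher entropy.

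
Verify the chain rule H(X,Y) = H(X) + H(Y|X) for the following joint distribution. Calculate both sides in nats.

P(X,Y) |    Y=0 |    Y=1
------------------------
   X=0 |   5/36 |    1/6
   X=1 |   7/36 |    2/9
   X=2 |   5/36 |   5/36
H(X,Y) = 1.7738, H(X) = 1.0829, H(Y|X) = 0.6910 (all in nats)

Chain rule: H(X,Y) = H(X) + H(Y|X)

Left side — joint entropy directly:
H(X,Y) = -Σ p(x,y) log p(x,y) = 1.7738 nats

Right side — compute H(Y|X) from the conditional distributions:
P(X) = (11/36, 5/12, 5/18), so H(X) = 1.0829 nats
H(Y|X) = Σ_x P(X=x) · H(Y|X=x):
  P(Y|X=0) = (5/11, 6/11), H(Y|X=0) = 0.6890, weight P(X=0) = 11/36
  P(Y|X=1) = (7/15, 8/15), H(Y|X=1) = 0.6909, weight P(X=1) = 5/12
  P(Y|X=2) = (1/2, 1/2), H(Y|X=2) = 0.6931, weight P(X=2) = 5/18
H(Y|X) = 0.6910 nats

H(X) + H(Y|X) = 1.0829 + 0.6910 = 1.7738 nats

Both sides equal 1.7738 nats. ✓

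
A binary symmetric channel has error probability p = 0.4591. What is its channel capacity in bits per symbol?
0.0048 bits

For a binary symmetric channel (BSC) with error probability p:
Capacity C = 1 - H(p) bits per symbol

where H(p) = -p log₂(p) - (1-p) log₂(1-p) is the binary entropy function.

H(0.4591) = 0.9952 bits
C = 1 - 0.9952 = 0.0048 bits per symbol

This means we can reliably transmit up to 0.0048 bits of information per channel use.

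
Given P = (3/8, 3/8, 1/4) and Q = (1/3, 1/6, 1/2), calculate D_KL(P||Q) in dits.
0.0760 dits

KL divergence: D_KL(P||Q) = Σ p(x) log(p(x)/q(x))

Computing term by term:
  x=0: 3/8 × log_10[(3/8)/(1/3)] = 3/8 × 0.0512 = 0.0192
  x=1: 3/8 × log_10[(3/8)/(1/6)] = 3/8 × 0.3522 = 0.1321
  x=2: 1/4 × log_10[(1/4)/(1/2)] = 1/4 × -0.3010 = -0.0753

D_KL(P||Q) = 0.0760 dits

Note: KL divergence is always non-negative and equals 0 iff P = Q.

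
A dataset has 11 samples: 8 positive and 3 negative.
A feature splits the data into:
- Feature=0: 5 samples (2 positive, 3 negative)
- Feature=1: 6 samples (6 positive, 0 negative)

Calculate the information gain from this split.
0.4040 bits

Information Gain = H(Y) - H(Y|Feature)

Before split:
P(positive) = 8/11 = 0.7273
H(Y) = 0.8454 bits

After split:
Feature=0: H = 0.9710 bits (weight = 5/11)
Feature=1: H = 0.0000 bits (weight = 6/11)
H(Y|Feature) = (5/11)×0.9710 + (6/11)×0.0000 = 0.4413 bits

Information Gain = 0.8454 - 0.4413 = 0.4040 bits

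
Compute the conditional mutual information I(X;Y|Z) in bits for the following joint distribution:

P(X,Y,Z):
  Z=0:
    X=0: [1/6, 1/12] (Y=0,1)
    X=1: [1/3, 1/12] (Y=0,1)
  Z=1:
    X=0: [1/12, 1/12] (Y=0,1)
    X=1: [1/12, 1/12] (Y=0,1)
0.0105 bits

Conditional mutual information: I(X;Y|Z) = H(X|Z) + H(Y|Z) - H(X,Y|Z)

H(Z) = 0.9183
H(X,Z) = 1.8879 → H(X|Z) = 0.9696
H(Y,Z) = 1.7925 → H(Y|Z) = 0.8742
H(X,Y,Z) = 2.7516 → H(X,Y|Z) = 1.8333

I(X;Y|Z) = 0.9696 + 0.8742 - 1.8333 = 0.0105 bits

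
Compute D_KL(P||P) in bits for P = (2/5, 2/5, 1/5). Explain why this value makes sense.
0.0000 bits

KL divergence satisfies the Gibbs inequality: D_KL(P||Q) ≥ 0 for all distributions P, Q.

D_KL(P||Q) = Σ p(x) log(p(x)/q(x))
Each term is p(x) × log_2(p(x)/p(x)) = p(x) × log_2(1) = 0, so the sum is 0.
D_KL(P||Q) = 0.0000 bits

When P = Q, the KL divergence is exactly 0, as there is no 'divergence' between identical distributions.

This non-negativity is a fundamental property: relative entropy cannot be negative because it measures how different Q is from P.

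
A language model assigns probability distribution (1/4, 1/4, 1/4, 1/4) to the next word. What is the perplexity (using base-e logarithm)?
4.0000

Perplexity is e^H (or exp(H) for natural log).

First, H = -Σ p log p = 1.3863 nats
Perplexity = e^1.3863 = 4.0000

Interpretation: The model's uncertainty is equivalent to choosing uniformly among 4.0 options.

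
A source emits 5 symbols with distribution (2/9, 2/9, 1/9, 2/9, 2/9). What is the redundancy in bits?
0.0409 bits

Redundancy measures how far a source is from maximum entropy:
R = H_max - H(X)

Maximum entropy for 5 symbols: H_max = log_2(5) = 2.3219 bits
Actual entropy: H(X) = 2.2810 bits
Redundancy: R = 2.3219 - 2.2810 = 0.0409 bits

This redundancy represents potential for compression: the source could be compressed by 0.0409 bits per symbol.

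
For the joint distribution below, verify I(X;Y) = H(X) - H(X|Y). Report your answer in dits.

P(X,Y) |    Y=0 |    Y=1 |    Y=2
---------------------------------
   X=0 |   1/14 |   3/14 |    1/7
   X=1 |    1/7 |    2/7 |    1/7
I(X;Y) = 0.0030 dits

Mutual information has multiple equivalent forms:
- I(X;Y) = H(X) - H(X|Y)
- I(X;Y) = H(Y) - H(Y|X)
- I(X;Y) = H(X) + H(Y) - H(X,Y)

Computing all quantities:
H(X) = 0.2966, H(Y) = 0.4493, H(X,Y) = 0.7429
H(X|Y) = 0.2935, H(Y|X) = 0.4463

Verification:
H(X) - H(X|Y) = 0.2966 - 0.2935 = 0.0030
H(Y) - H(Y|X) = 0.4493 - 0.4463 = 0.0030
H(X) + H(Y) - H(X,Y) = 0.2966 + 0.4493 - 0.7429 = 0.0030

All forms give I(X;Y) = 0.0030 dits. ✓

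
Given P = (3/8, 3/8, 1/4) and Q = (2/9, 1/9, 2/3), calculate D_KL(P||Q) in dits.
0.1768 dits

KL divergence: D_KL(P||Q) = Σ p(x) log(p(x)/q(x))

Computing term by term:
  x=0: 3/8 × log_10[(3/8)/(2/9)] = 3/8 × 0.2272 = 0.0852
  x=1: 3/8 × log_10[(3/8)/(1/9)] = 3/8 × 0.5283 = 0.1981
  x=2: 1/4 × log_10[(1/4)/(2/3)] = 1/4 × -0.4260 = -0.1065

D_KL(P||Q) = 0.1768 dits

Note: KL divergence is always non-negative and equals 0 iff P = Q.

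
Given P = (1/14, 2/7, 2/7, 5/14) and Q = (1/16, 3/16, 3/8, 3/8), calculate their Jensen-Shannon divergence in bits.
0.0121 bits

Jensen-Shannon divergence is:
JSD(P||Q) = 0.5 × D_KL(P||M) + 0.5 × D_KL(Q||M)
where M = 0.5 × (P + Q) is the mixture distribution.

M = 0.5 × (1/14, 2/7, 2/7, 5/14) + 0.5 × (1/16, 3/16, 3/8, 3/8) = (0.0669643, 0.236607, 0.330357, 0.366071)

D_KL(P||M) = 0.0118 bits
D_KL(Q||M) = 0.0125 bits

JSD(P||Q) = 0.5 × 0.0118 + 0.5 × 0.0125 = 0.0121 bits

Unlike KL divergence, JSD is symmetric and bounded: 0 ≤ JSD ≤ log(2).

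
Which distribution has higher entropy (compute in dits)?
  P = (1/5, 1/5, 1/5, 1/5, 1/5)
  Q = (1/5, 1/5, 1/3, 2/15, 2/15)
P

Computing entropies in dits:
H(P) = 0.6990
H(Q) = 0.6720

Distribution P has higher entropy.

Intuition: The distribution closer to uniform (more spread out) has higher entropy.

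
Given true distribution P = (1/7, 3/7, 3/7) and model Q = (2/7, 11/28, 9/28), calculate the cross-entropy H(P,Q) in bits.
1.5376 bits

Cross-entropy: H(P,Q) = -Σ p(x) log q(x)

Alternatively: H(P,Q) = H(P) + D_KL(P||Q)
H(P) = 1.4488 bits
D_KL(P||Q) = 0.0888 bits

H(P,Q) = 1.4488 + 0.0888 = 1.5376 bits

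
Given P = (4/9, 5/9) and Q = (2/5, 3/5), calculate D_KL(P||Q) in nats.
0.0041 nats

KL divergence: D_KL(P||Q) = Σ p(x) log(p(x)/q(x))

Computing term by term:
  x=0: 4/9 × log_e[(4/9)/(2/5)] = 4/9 × 0.1054 = 0.0468
  x=1: 5/9 × log_e[(5/9)/(3/5)] = 5/9 × -0.0770 = -0.0428

D_KL(P||Q) = 0.0041 nats

Note: KL divergence is always non-negative and equals 0 iff P = Q.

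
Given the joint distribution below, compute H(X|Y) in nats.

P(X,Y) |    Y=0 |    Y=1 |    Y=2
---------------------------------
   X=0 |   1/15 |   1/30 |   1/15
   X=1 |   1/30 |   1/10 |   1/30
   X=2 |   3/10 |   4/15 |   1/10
0.8205 nats

Using the chain rule: H(X|Y) = H(X,Y) - H(Y)

First, compute H(X,Y) = 1.8754 nats

Marginal P(Y) = (2/5, 2/5, 1/5)
H(Y) = 1.0549 nats

H(X|Y) = H(X,Y) - H(Y) = 1.8754 - 1.0549 = 0.8205 nats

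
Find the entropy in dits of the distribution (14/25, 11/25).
0.2979 dits

Shannon entropy is H(X) = -Σ p(x) log p(x).

For P = (14/25, 11/25):
H = -14/25 × log_10(14/25) -11/25 × log_10(11/25)
H = 0.2979 dits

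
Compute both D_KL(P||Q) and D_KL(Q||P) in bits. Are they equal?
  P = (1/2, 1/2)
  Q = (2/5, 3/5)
D_KL(P||Q) = 0.0294, D_KL(Q||P) = 0.0290

KL divergence is not symmetric: D_KL(P||Q) ≠ D_KL(Q||P) in general.

D_KL(P||Q) = 0.0294 bits
D_KL(Q||P) = 0.0290 bits

No, they are not equal!

This asymmetry is why KL divergence is not a true distance metric.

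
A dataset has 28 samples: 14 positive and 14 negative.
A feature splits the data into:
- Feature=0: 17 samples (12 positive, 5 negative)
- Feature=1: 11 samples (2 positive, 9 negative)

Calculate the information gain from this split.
0.2006 bits

Information Gain = H(Y) - H(Y|Feature)

Before split:
P(positive) = 14/28 = 0.5000
H(Y) = 1.0000 bits

After split:
Feature=0: H = 0.8740 bits (weight = 17/28)
Feature=1: H = 0.6840 bits (weight = 11/28)
H(Y|Feature) = (17/28)×0.8740 + (11/28)×0.6840 = 0.7994 bits

Information Gain = 1.0000 - 0.7994 = 0.2006 bits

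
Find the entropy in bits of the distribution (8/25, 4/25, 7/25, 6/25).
1.9574 bits

Shannon entropy is H(X) = -Σ p(x) log p(x).

For P = (8/25, 4/25, 7/25, 6/25):
H = -8/25 × log_2(8/25) -4/25 × log_2(4/25) -7/25 × log_2(7/25) -6/25 × log_2(6/25)
H = 1.9574 bits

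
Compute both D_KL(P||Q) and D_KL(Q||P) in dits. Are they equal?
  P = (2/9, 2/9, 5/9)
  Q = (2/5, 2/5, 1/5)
D_KL(P||Q) = 0.1330, D_KL(Q||P) = 0.1155

KL divergence is not symmetric: D_KL(P||Q) ≠ D_KL(Q||P) in general.

D_KL(P||Q) = 0.1330 dits
D_KL(Q||P) = 0.1155 dits

No, they are not equal!

This asymmetry is why KL divergence is not a true distance metric.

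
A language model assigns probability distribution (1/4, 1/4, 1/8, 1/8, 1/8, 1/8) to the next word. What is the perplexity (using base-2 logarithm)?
5.6569

Perplexity is 2^H (or exp(H) for natural log).

First, H = -Σ p log p = 2.5000 bits
Perplexity = 2^2.5000 = 5.6569

Interpretation: The model's uncertainty is equivalent to choosing uniformly among 5.7 options.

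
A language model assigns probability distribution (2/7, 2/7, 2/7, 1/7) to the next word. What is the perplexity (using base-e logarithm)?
3.8643

Perplexity is e^H (or exp(H) for natural log).

First, H = -Σ p log p = 1.3518 nats
Perplexity = e^1.3518 = 3.8643

Interpretation: The model's uncertainty is equivalent to choosing uniformly among 3.9 options.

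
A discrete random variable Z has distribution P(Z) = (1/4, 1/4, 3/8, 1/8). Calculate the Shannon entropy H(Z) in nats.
1.3209 nats

Shannon entropy is H(X) = -Σ p(x) log p(x).

For P = (1/4, 1/4, 3/8, 1/8):
H = -1/4 × log_e(1/4) -1/4 × log_e(1/4) -3/8 × log_e(3/8) -1/8 × log_e(1/8)
H = 1.3209 nats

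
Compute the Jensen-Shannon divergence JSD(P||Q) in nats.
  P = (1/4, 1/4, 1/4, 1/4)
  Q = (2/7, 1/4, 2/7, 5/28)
0.0042 nats

Jensen-Shannon divergence is:
JSD(P||Q) = 0.5 × D_KL(P||M) + 0.5 × D_KL(Q||M)
where M = 0.5 × (P + Q) is the mixture distribution.

M = 0.5 × (1/4, 1/4, 1/4, 1/4) + 0.5 × (2/7, 1/4, 2/7, 5/28) = (0.267857, 1/4, 0.267857, 3/14)

D_KL(P||M) = 0.0040 nats
D_KL(Q||M) = 0.0043 nats

JSD(P||Q) = 0.5 × 0.0040 + 0.5 × 0.0043 = 0.0042 nats

Unlike KL divergence, JSD is symmetric and bounded: 0 ≤ JSD ≤ log(2).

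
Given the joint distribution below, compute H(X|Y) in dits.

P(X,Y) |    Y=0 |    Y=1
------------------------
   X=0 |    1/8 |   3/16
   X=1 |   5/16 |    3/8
0.2692 dits

Using the chain rule: H(X|Y) = H(X,Y) - H(Y)

First, compute H(X,Y) = 0.5668 dits

Marginal P(Y) = (7/16, 9/16)
H(Y) = 0.2976 dits

H(X|Y) = H(X,Y) - H(Y) = 0.5668 - 0.2976 = 0.2692 dits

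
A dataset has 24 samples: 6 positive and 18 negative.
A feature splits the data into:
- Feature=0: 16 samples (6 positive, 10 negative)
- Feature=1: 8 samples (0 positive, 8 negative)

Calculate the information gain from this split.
0.1750 bits

Information Gain = H(Y) - H(Y|Feature)

Before split:
P(positive) = 6/24 = 0.2500
H(Y) = 0.8113 bits

After split:
Feature=0: H = 0.9544 bits (weight = 16/24)
Feature=1: H = 0.0000 bits (weight = 8/24)
H(Y|Feature) = (16/24)×0.9544 + (8/24)×0.0000 = 0.6363 bits

Information Gain = 0.8113 - 0.6363 = 0.1750 bits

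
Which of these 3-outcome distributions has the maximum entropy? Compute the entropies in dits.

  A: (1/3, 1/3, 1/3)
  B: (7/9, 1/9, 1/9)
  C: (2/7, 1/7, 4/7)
A

For a discrete distribution over n outcomes, entropy is maximized by the uniform distribution.

Computing entropies:
H(A) = 0.4771 dits
H(B) = 0.2969 dits
H(C) = 0.4151 dits

The uniform distribution (where all probabilities equal 1/3) achieves the maximum entropy of log_10(3) = 0.4771 dits.

Distribution A has the highest entropy.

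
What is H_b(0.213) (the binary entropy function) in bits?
0.7472 bits

The binary entropy function is:
H(p) = -p log(p) - (1-p) log(1-p)

H(0.213) = -0.213 × log_2(0.213) - 0.787 × log_2(0.787)
H(0.213) = 0.7472 bits

Note: Binary entropy is maximized at p=0.5 (H=1 bit) and minimized at p=0 or p=1 (H=0).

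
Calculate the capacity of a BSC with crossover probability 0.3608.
0.0567 bits

For a binary symmetric channel (BSC) with error probability p:
Capacity C = 1 - H(p) bits per symbol

where H(p) = -p log₂(p) - (1-p) log₂(1-p) is the binary entropy function.

H(0.3608) = 0.9433 bits
C = 1 - 0.9433 = 0.0567 bits per symbol

This means we can reliably transmit up to 0.0567 bits of information per channel use.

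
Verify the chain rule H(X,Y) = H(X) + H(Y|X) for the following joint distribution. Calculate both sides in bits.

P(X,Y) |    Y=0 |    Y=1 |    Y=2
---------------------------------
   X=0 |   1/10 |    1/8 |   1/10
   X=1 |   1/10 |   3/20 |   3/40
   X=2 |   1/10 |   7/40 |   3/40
H(X,Y) = 3.1149, H(X) = 1.5841, H(Y|X) = 1.5308 (all in bits)

Chain rule: H(X,Y) = H(X) + H(Y|X)

Left side — joint entropy directly:
H(X,Y) = -Σ p(x,y) log p(x,y) = 3.1149 bits

Right side — compute H(Y|X) from the conditional distributions:
P(X) = (13/40, 13/40, 7/20), so H(X) = 1.5841 bits
H(Y|X) = Σ_x P(X=x) · H(Y|X=x):
  P(Y|X=0) = (4/13, 5/13, 4/13), H(Y|X=0) = 1.5766, weight P(X=0) = 13/40
  P(Y|X=1) = (4/13, 6/13, 3/13), H(Y|X=1) = 1.5262, weight P(X=1) = 13/40
  P(Y|X=2) = (2/7, 1/2, 3/14), H(Y|X=2) = 1.4926, weight P(X=2) = 7/20
H(Y|X) = 1.5308 bits

H(X) + H(Y|X) = 1.5841 + 1.5308 = 3.1149 bits

Both sides equal 3.1149 bits. ✓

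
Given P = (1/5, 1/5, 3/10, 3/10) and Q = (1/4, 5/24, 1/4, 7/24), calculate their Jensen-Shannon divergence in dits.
0.0011 dits

Jensen-Shannon divergence is:
JSD(P||Q) = 0.5 × D_KL(P||M) + 0.5 × D_KL(Q||M)
where M = 0.5 × (P + Q) is the mixture distribution.

M = 0.5 × (1/5, 1/5, 3/10, 3/10) + 0.5 × (1/4, 5/24, 1/4, 7/24) = (9/40, 0.204167, 11/40, 0.295833)

D_KL(P||M) = 0.0011 dits
D_KL(Q||M) = 0.0011 dits

JSD(P||Q) = 0.5 × 0.0011 + 0.5 × 0.0011 = 0.0011 dits

Unlike KL divergence, JSD is symmetric and bounded: 0 ≤ JSD ≤ log(2).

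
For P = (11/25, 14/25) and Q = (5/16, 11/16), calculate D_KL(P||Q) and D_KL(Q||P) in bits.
D_KL(P||Q) = 0.0515, D_KL(Q||P) = 0.0492

KL divergence is not symmetric: D_KL(P||Q) ≠ D_KL(Q||P) in general.

D_KL(P||Q) = 0.0515 bits
D_KL(Q||P) = 0.0492 bits

No, they are not equal!

This asymmetry is why KL divergence is not a true distance metric.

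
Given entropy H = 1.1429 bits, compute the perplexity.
2.2082

Perplexity is 2^H (or exp(H) for natural log).

H = 1.1429 bits
Perplexity = 2^1.1429 = 2.2082

Interpretation: The model's uncertainty is equivalent to choosing uniformly among 2.2 options.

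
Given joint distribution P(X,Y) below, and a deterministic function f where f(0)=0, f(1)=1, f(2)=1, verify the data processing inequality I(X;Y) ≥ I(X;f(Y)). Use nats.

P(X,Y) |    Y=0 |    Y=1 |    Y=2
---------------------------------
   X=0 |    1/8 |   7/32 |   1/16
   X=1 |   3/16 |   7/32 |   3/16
I(X;Y) = 0.0213, I(X;f(Y)) = 0.0000, inequality holds: 0.0213 ≥ 0.0000

Data Processing Inequality: For any Markov chain X → Y → Z, we have I(X;Y) ≥ I(X;Z).

Here Z = f(Y) is a deterministic function of Y, forming X → Y → Z.

Original I(X;Y) = 0.0213 nats

After applying f:
P(X,Z) where Z=f(Y):
- P(X,Z=0) = P(X,Y=0)
- P(X,Z=1) = P(X,Y=1) + P(X,Y=2)

I(X;Z) = I(X;f(Y)) = 0.0000 nats

Verification: 0.0213 ≥ 0.0000 ✓

Information cannot be created by processing; the function f can only lose information about X.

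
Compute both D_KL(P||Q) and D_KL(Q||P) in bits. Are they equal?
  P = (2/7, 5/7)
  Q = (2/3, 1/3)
D_KL(P||Q) = 0.4361, D_KL(Q||P) = 0.4484

KL divergence is not symmetric: D_KL(P||Q) ≠ D_KL(Q||P) in general.

D_KL(P||Q) = 0.4361 bits
D_KL(Q||P) = 0.4484 bits

No, they are not equal!

This asymmetry is why KL divergence is not a true distance metric.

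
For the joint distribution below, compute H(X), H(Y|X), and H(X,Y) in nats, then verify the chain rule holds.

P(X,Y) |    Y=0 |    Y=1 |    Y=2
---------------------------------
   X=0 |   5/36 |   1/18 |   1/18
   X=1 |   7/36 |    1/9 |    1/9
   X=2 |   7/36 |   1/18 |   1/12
H(X,Y) = 2.0881, H(X) = 1.0776, H(Y|X) = 1.0105 (all in nats)

Chain rule: H(X,Y) = H(X) + H(Y|X)

Left side — joint entropy directly:
H(X,Y) = -Σ p(x,y) log p(x,y) = 2.0881 nats

Right side — compute H(Y|X) from the conditional distributions:
P(X) = (1/4, 5/12, 1/3), so H(X) = 1.0776 nats
H(Y|X) = Σ_x P(X=x) · H(Y|X=x):
  P(Y|X=0) = (5/9, 2/9, 2/9), H(Y|X=0) = 0.9950, weight P(X=0) = 1/4
  P(Y|X=1) = (7/15, 4/15, 4/15), H(Y|X=1) = 1.0606, weight P(X=1) = 5/12
  P(Y|X=2) = (7/12, 1/6, 1/4), H(Y|X=2) = 0.9596, weight P(X=2) = 1/3
H(Y|X) = 1.0105 nats

H(X) + H(Y|X) = 1.0776 + 1.0105 = 2.0881 nats

Both sides equal 2.0881 nats. ✓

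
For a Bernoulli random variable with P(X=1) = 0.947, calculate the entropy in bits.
0.2990 bits

The binary entropy function is:
H(p) = -p log(p) - (1-p) log(1-p)

H(0.947) = -0.947 × log_2(0.947) - 0.053 × log_2(0.053)
H(0.947) = 0.2990 bits

Note: Binary entropy is maximized at p=0.5 (H=1 bit) and minimized at p=0 or p=1 (H=0).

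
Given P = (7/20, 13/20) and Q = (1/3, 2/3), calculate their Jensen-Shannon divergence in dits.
0.0001 dits

Jensen-Shannon divergence is:
JSD(P||Q) = 0.5 × D_KL(P||M) + 0.5 × D_KL(Q||M)
where M = 0.5 × (P + Q) is the mixture distribution.

M = 0.5 × (7/20, 13/20) + 0.5 × (1/3, 2/3) = (0.341667, 0.658333)

D_KL(P||M) = 0.0001 dits
D_KL(Q||M) = 0.0001 dits

JSD(P||Q) = 0.5 × 0.0001 + 0.5 × 0.0001 = 0.0001 dits

Unlike KL divergence, JSD is symmetric and bounded: 0 ≤ JSD ≤ log(2).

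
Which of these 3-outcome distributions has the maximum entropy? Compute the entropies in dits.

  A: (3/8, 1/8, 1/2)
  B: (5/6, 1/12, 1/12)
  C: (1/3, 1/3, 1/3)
C

For a discrete distribution over n outcomes, entropy is maximized by the uniform distribution.

Computing entropies:
H(A) = 0.4231 dits
H(B) = 0.2458 dits
H(C) = 0.4771 dits

The uniform distribution (where all probabilities equal 1/3) achieves the maximum entropy of log_10(3) = 0.4771 dits.

Distribution C has the highest entropy.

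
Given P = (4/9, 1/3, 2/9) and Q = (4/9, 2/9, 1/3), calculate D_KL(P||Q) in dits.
0.0196 dits

KL divergence: D_KL(P||Q) = Σ p(x) log(p(x)/q(x))

Computing term by term:
  x=0: 4/9 × log_10[(4/9)/(4/9)] = 4/9 × 0.0000 = 0.0000
  x=1: 1/3 × log_10[(1/3)/(2/9)] = 1/3 × 0.1761 = 0.0587
  x=2: 2/9 × log_10[(2/9)/(1/3)] = 2/9 × -0.1761 = -0.0391

D_KL(P||Q) = 0.0196 dits

Note: KL divergence is always non-negative and equals 0 iff P = Q.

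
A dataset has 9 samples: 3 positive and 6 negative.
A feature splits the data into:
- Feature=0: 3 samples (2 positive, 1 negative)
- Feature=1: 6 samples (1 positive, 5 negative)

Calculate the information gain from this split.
0.1788 bits

Information Gain = H(Y) - H(Y|Feature)

Before split:
P(positive) = 3/9 = 0.3333
H(Y) = 0.9183 bits

After split:
Feature=0: H = 0.9183 bits (weight = 3/9)
Feature=1: H = 0.6500 bits (weight = 6/9)
H(Y|Feature) = (3/9)×0.9183 + (6/9)×0.6500 = 0.7394 bits

Information Gain = 0.9183 - 0.7394 = 0.1788 bits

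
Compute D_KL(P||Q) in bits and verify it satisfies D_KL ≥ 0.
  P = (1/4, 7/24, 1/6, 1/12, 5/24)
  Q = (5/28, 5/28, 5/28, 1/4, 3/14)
0.1707 bits

KL divergence satisfies the Gibbs inequality: D_KL(P||Q) ≥ 0 for all distributions P, Q.

D_KL(P||Q) = Σ p(x) log(p(x)/q(x))
Term by term:
  x=0: 1/4 × log_2[(1/4)/(5/28)] = 0.1214
  x=1: 7/24 × log_2[(7/24)/(5/28)] = 0.2064
  x=2: 1/6 × log_2[(1/6)/(5/28)] = -0.0166
  x=3: 1/12 × log_2[(1/12)/(1/4)] = -0.1321
  x=4: 5/24 × log_2[(5/24)/(3/14)] = -0.0085
D_KL(P||Q) = 0.1707 bits

D_KL(P||Q) = 0.1707 ≥ 0 ✓

This non-negativity is a fundamental property: relative entropy cannot be negative because it measures how different Q is from P.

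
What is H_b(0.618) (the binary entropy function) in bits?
0.9594 bits

The binary entropy function is:
H(p) = -p log(p) - (1-p) log(1-p)

H(0.618) = -0.618 × log_2(0.618) - 0.382 × log_2(0.382)
H(0.618) = 0.9594 bits

Note: Binary entropy is maximized at p=0.5 (H=1 bit) and minimized at p=0 or p=1 (H=0).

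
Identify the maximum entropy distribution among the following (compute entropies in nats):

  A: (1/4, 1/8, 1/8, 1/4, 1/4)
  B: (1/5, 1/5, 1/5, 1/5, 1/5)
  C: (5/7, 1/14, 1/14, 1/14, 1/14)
B

For a discrete distribution over n outcomes, entropy is maximized by the uniform distribution.

Computing entropies:
H(A) = 1.5596 nats
H(B) = 1.6094 nats
H(C) = 0.9944 nats

The uniform distribution (where all probabilities equal 1/5) achieves the maximum entropy of log_e(5) = 1.6094 nats.

Distribution B has the highest entropy.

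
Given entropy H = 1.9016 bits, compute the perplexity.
3.7363

Perplexity is 2^H (or exp(H) for natural log).

H = 1.9016 bits
Perplexity = 2^1.9016 = 3.7363

Interpretation: The model's uncertainty is equivalent to choosing uniformly among 3.7 options.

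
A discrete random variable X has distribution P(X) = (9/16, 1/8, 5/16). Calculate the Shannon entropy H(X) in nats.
0.9471 nats

Shannon entropy is H(X) = -Σ p(x) log p(x).

For P = (9/16, 1/8, 5/16):
H = -9/16 × log_e(9/16) -1/8 × log_e(1/8) -5/16 × log_e(5/16)
H = 0.9471 nats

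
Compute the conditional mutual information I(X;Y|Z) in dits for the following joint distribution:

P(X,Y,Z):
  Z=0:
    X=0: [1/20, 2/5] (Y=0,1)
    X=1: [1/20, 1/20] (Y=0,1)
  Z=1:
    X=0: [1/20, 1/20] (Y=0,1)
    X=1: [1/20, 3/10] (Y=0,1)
0.0261 dits

Conditional mutual information: I(X;Y|Z) = H(X|Z) + H(Y|Z) - H(X,Y|Z)

H(Z) = 0.2989
H(X,Z) = 0.5156 → H(X|Z) = 0.2168
H(Y,Z) = 0.5156 → H(Y|Z) = 0.2168
H(X,Y,Z) = 0.7063 → H(X,Y|Z) = 0.4075

I(X;Y|Z) = 0.2168 + 0.2168 - 0.4075 = 0.0261 dits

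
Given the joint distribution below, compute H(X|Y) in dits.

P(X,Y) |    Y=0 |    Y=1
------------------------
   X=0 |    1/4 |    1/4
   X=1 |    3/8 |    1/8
0.2863 dits

Using the chain rule: H(X|Y) = H(X,Y) - H(Y)

First, compute H(X,Y) = 0.5737 dits

Marginal P(Y) = (5/8, 3/8)
H(Y) = 0.2873 dits

H(X|Y) = H(X,Y) - H(Y) = 0.5737 - 0.2873 = 0.2863 dits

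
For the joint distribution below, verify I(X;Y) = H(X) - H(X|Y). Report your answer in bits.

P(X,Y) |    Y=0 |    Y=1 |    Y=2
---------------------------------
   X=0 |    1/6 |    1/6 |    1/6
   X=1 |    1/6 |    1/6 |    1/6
I(X;Y) = 0.0000 bits

Mutual information has multiple equivalent forms:
- I(X;Y) = H(X) - H(X|Y)
- I(X;Y) = H(Y) - H(Y|X)
- I(X;Y) = H(X) + H(Y) - H(X,Y)

Computing all quantities:
H(X) = 1.0000, H(Y) = 1.5850, H(X,Y) = 2.5850
H(X|Y) = 1.0000, H(Y|X) = 1.5850

Verification:
H(X) - H(X|Y) = 1.0000 - 1.0000 = 0.0000
H(Y) - H(Y|X) = 1.5850 - 1.5850 = 0.0000
H(X) + H(Y) - H(X,Y) = 1.0000 + 1.5850 - 2.5850 = 0.0000

All forms give I(X;Y) = 0.0000 bits. ✓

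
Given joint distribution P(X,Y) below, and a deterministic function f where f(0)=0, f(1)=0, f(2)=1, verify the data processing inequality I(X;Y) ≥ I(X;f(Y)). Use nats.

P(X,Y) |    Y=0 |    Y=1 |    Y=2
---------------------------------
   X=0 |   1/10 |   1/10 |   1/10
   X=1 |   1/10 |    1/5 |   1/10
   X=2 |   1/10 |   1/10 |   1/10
I(X;Y) = 0.0138, I(X;f(Y)) = 0.0040, inequality holds: 0.0138 ≥ 0.0040

Data Processing Inequality: For any Markov chain X → Y → Z, we have I(X;Y) ≥ I(X;Z).

Here Z = f(Y) is a deterministic function of Y, forming X → Y → Z.

Original I(X;Y) = 0.0138 nats

After applying f:
P(X,Z) where Z=f(Y):
- P(X,Z=0) = P(X,Y=0) + P(X,Y=1)
- P(X,Z=1) = P(X,Y=2)

I(X;Z) = I(X;f(Y)) = 0.0040 nats

Verification: 0.0138 ≥ 0.0040 ✓

Information cannot be created by processing; the function f can only lose information about X.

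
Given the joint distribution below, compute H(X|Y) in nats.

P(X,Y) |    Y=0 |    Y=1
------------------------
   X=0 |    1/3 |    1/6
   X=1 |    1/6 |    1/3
0.6365 nats

Using the chain rule: H(X|Y) = H(X,Y) - H(Y)

First, compute H(X,Y) = 1.3297 nats

Marginal P(Y) = (1/2, 1/2)
H(Y) = 0.6931 nats

H(X|Y) = H(X,Y) - H(Y) = 1.3297 - 0.6931 = 0.6365 nats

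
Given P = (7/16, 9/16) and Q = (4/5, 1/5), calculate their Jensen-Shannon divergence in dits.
0.0312 dits

Jensen-Shannon divergence is:
JSD(P||Q) = 0.5 × D_KL(P||M) + 0.5 × D_KL(Q||M)
where M = 0.5 × (P + Q) is the mixture distribution.

M = 0.5 × (7/16, 9/16) + 0.5 × (4/5, 1/5) = (0.61875, 0.38125)

D_KL(P||M) = 0.0292 dits
D_KL(Q||M) = 0.0332 dits

JSD(P||Q) = 0.5 × 0.0292 + 0.5 × 0.0332 = 0.0312 dits

Unlike KL divergence, JSD is symmetric and bounded: 0 ≤ JSD ≤ log(2).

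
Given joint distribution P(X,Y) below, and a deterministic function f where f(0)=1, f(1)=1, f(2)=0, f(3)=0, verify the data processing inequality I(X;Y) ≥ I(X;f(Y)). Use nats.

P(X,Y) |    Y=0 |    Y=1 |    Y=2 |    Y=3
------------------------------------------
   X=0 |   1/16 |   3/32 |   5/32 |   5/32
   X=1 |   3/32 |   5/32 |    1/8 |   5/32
I(X;Y) = 0.0108, I(X;f(Y)) = 0.0098, inequality holds: 0.0108 ≥ 0.0098

Data Processing Inequality: For any Markov chain X → Y → Z, we have I(X;Y) ≥ I(X;Z).

Here Z = f(Y) is a deterministic function of Y, forming X → Y → Z.

Original I(X;Y) = 0.0108 nats

After applying f:
P(X,Z) where Z=f(Y):
- P(X,Z=0) = P(X,Y=2) + P(X,Y=3)
- P(X,Z=1) = P(X,Y=0) + P(X,Y=1)

I(X;Z) = I(X;f(Y)) = 0.0098 nats

Verification: 0.0108 ≥ 0.0098 ✓

Information cannot be created by processing; the function f can only lose information about X.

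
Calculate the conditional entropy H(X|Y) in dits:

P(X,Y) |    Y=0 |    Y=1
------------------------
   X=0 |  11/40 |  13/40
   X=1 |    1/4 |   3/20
0.2864 dits

Using the chain rule: H(X|Y) = H(X,Y) - H(Y)

First, compute H(X,Y) = 0.5869 dits

Marginal P(Y) = (21/40, 19/40)
H(Y) = 0.3005 dits

H(X|Y) = H(X,Y) - H(Y) = 0.5869 - 0.3005 = 0.2864 dits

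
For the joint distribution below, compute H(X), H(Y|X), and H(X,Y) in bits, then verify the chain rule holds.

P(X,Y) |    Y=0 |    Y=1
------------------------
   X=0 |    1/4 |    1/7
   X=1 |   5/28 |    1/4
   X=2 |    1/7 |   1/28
H(X,Y) = 2.4176, H(X) = 1.4972, H(Y|X) = 0.9204 (all in bits)

Chain rule: H(X,Y) = H(X) + H(Y|X)

Left side — joint entropy directly:
H(X,Y) = -Σ p(x,y) log p(x,y) = 2.4176 bits

Right side — compute H(Y|X) from the conditional distributions:
P(X) = (11/28, 3/7, 5/28), so H(X) = 1.4972 bits
H(Y|X) = Σ_x P(X=x) · H(Y|X=x):
  P(Y|X=0) = (7/11, 4/11), H(Y|X=0) = 0.9457, weight P(X=0) = 11/28
  P(Y|X=1) = (5/12, 7/12), H(Y|X=1) = 0.9799, weight P(X=1) = 3/7
  P(Y|X=2) = (4/5, 1/5), H(Y|X=2) = 0.7219, weight P(X=2) = 5/28
H(Y|X) = 0.9204 bits

H(X) + H(Y|X) = 1.4972 + 0.9204 = 2.4176 bits

Both sides equal 2.4176 bits. ✓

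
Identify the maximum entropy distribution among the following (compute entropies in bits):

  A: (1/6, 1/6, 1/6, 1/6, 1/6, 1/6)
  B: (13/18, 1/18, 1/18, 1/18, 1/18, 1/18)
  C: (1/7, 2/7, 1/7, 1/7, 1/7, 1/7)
A

For a discrete distribution over n outcomes, entropy is maximized by the uniform distribution.

Computing entropies:
H(A) = 2.5850 bits
H(B) = 1.4974 bits
H(C) = 2.5216 bits

The uniform distribution (where all probabilities equal 1/6) achieves the maximum entropy of log_2(6) = 2.5850 bits.

Distribution A has the highest entropy.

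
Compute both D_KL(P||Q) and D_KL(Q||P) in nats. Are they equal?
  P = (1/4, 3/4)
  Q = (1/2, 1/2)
D_KL(P||Q) = 0.1308, D_KL(Q||P) = 0.1438

KL divergence is not symmetric: D_KL(P||Q) ≠ D_KL(Q||P) in general.

D_KL(P||Q) = 0.1308 nats
D_KL(Q||P) = 0.1438 nats

No, they are not equal!

This asymmetry is why KL divergence is not a true distance metric.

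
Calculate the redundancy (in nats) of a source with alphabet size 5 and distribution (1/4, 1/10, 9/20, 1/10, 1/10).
0.2128 nats

Redundancy measures how far a source is from maximum entropy:
R = H_max - H(X)

Maximum entropy for 5 symbols: H_max = log_e(5) = 1.6094 nats
Actual entropy: H(X) = 1.3967 nats
Redundancy: R = 1.6094 - 1.3967 = 0.2128 nats

This redundancy represents potential for compression: the source could be compressed by 0.2128 nats per symbol.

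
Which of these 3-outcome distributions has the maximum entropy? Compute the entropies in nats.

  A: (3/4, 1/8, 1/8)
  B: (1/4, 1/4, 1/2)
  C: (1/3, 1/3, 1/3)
C

For a discrete distribution over n outcomes, entropy is maximized by the uniform distribution.

Computing entropies:
H(A) = 0.7356 nats
H(B) = 1.0397 nats
H(C) = 1.0986 nats

The uniform distribution (where all probabilities equal 1/3) achieves the maximum entropy of log_e(3) = 1.0986 nats.

Distribution C has the highest entropy.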